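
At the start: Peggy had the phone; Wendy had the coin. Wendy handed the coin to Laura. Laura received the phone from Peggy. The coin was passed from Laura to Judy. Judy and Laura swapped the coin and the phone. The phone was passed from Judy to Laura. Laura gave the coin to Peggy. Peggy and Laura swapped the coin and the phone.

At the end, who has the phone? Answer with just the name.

Tracking all object holders:
Start: phone:Peggy, coin:Wendy
Event 1 (give coin: Wendy -> Laura). State: phone:Peggy, coin:Laura
Event 2 (give phone: Peggy -> Laura). State: phone:Laura, coin:Laura
Event 3 (give coin: Laura -> Judy). State: phone:Laura, coin:Judy
Event 4 (swap coin<->phone: now coin:Laura, phone:Judy). State: phone:Judy, coin:Laura
Event 5 (give phone: Judy -> Laura). State: phone:Laura, coin:Laura
Event 6 (give coin: Laura -> Peggy). State: phone:Laura, coin:Peggy
Event 7 (swap coin<->phone: now coin:Laura, phone:Peggy). State: phone:Peggy, coin:Laura

Final state: phone:Peggy, coin:Laura
The phone is held by Peggy.

Answer: Peggy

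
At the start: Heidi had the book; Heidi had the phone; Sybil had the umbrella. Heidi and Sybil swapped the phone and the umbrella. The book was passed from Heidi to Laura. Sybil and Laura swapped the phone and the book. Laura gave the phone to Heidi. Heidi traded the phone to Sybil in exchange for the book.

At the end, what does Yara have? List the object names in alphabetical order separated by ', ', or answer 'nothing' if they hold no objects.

Tracking all object holders:
Start: book:Heidi, phone:Heidi, umbrella:Sybil
Event 1 (swap phone<->umbrella: now phone:Sybil, umbrella:Heidi). State: book:Heidi, phone:Sybil, umbrella:Heidi
Event 2 (give book: Heidi -> Laura). State: book:Laura, phone:Sybil, umbrella:Heidi
Event 3 (swap phone<->book: now phone:Laura, book:Sybil). State: book:Sybil, phone:Laura, umbrella:Heidi
Event 4 (give phone: Laura -> Heidi). State: book:Sybil, phone:Heidi, umbrella:Heidi
Event 5 (swap phone<->book: now phone:Sybil, book:Heidi). State: book:Heidi, phone:Sybil, umbrella:Heidi

Final state: book:Heidi, phone:Sybil, umbrella:Heidi
Yara holds: (nothing).

Answer: nothing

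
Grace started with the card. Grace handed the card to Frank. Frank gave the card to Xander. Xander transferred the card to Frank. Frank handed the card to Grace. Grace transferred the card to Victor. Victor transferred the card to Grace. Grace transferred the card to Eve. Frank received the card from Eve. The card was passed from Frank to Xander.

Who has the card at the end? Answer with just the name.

Tracking the card through each event:
Start: Grace has the card.
After event 1: Frank has the card.
After event 2: Xander has the card.
After event 3: Frank has the card.
After event 4: Grace has the card.
After event 5: Victor has the card.
After event 6: Grace has the card.
After event 7: Eve has the card.
After event 8: Frank has the card.
After event 9: Xander has the card.

Answer: Xander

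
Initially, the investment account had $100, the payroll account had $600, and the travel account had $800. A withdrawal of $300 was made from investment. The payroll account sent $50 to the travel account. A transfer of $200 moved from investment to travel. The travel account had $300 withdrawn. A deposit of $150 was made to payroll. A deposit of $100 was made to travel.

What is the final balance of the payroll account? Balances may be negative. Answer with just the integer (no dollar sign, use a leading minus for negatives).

Answer: 700

Derivation:
Tracking account balances step by step:
Start: investment=100, payroll=600, travel=800
Event 1 (withdraw 300 from investment): investment: 100 - 300 = -200. Balances: investment=-200, payroll=600, travel=800
Event 2 (transfer 50 payroll -> travel): payroll: 600 - 50 = 550, travel: 800 + 50 = 850. Balances: investment=-200, payroll=550, travel=850
Event 3 (transfer 200 investment -> travel): investment: -200 - 200 = -400, travel: 850 + 200 = 1050. Balances: investment=-400, payroll=550, travel=1050
Event 4 (withdraw 300 from travel): travel: 1050 - 300 = 750. Balances: investment=-400, payroll=550, travel=750
Event 5 (deposit 150 to payroll): payroll: 550 + 150 = 700. Balances: investment=-400, payroll=700, travel=750
Event 6 (deposit 100 to travel): travel: 750 + 100 = 850. Balances: investment=-400, payroll=700, travel=850

Final balance of payroll: 700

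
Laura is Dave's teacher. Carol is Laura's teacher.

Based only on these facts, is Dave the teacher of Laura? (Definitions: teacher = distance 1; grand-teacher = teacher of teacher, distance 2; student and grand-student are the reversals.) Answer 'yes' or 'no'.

Answer: no

Derivation:
Reconstructing the teacher chain from the given facts:
  Carol -> Laura -> Dave
(each arrow means 'teacher of the next')
Positions in the chain (0 = top):
  position of Carol: 0
  position of Laura: 1
  position of Dave: 2

Dave is at position 2, Laura is at position 1; signed distance (j - i) = -1.
'teacher' requires j - i = 1. Actual distance is -1, so the relation does NOT hold.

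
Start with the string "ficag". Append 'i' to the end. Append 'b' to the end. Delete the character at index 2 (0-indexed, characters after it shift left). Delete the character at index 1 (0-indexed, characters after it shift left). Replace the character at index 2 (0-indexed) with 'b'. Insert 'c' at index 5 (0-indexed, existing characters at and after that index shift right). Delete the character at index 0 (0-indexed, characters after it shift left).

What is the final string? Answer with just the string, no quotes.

Applying each edit step by step:
Start: "ficag"
Op 1 (append 'i'): "ficag" -> "ficagi"
Op 2 (append 'b'): "ficagi" -> "ficagib"
Op 3 (delete idx 2 = 'c'): "ficagib" -> "fiagib"
Op 4 (delete idx 1 = 'i'): "fiagib" -> "fagib"
Op 5 (replace idx 2: 'g' -> 'b'): "fagib" -> "fabib"
Op 6 (insert 'c' at idx 5): "fabib" -> "fabibc"
Op 7 (delete idx 0 = 'f'): "fabibc" -> "abibc"

Answer: abibc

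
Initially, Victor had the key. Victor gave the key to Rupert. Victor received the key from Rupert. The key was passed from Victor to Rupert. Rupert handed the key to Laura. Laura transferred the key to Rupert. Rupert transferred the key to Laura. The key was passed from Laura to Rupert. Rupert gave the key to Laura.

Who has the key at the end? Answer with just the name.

Answer: Laura

Derivation:
Tracking the key through each event:
Start: Victor has the key.
After event 1: Rupert has the key.
After event 2: Victor has the key.
After event 3: Rupert has the key.
After event 4: Laura has the key.
After event 5: Rupert has the key.
After event 6: Laura has the key.
After event 7: Rupert has the key.
After event 8: Laura has the key.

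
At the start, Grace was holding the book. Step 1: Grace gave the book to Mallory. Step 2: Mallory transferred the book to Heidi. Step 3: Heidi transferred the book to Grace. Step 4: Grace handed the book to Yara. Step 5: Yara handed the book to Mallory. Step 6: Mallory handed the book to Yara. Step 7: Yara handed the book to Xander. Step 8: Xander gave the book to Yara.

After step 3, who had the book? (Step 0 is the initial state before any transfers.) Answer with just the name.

Tracking the book holder through step 3:
After step 0 (start): Grace
After step 1: Mallory
After step 2: Heidi
After step 3: Grace

At step 3, the holder is Grace.

Answer: Grace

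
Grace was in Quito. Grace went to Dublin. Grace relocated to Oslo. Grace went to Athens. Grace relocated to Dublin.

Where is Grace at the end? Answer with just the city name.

Tracking Grace's location:
Start: Grace is in Quito.
After move 1: Quito -> Dublin. Grace is in Dublin.
After move 2: Dublin -> Oslo. Grace is in Oslo.
After move 3: Oslo -> Athens. Grace is in Athens.
After move 4: Athens -> Dublin. Grace is in Dublin.

Answer: Dublin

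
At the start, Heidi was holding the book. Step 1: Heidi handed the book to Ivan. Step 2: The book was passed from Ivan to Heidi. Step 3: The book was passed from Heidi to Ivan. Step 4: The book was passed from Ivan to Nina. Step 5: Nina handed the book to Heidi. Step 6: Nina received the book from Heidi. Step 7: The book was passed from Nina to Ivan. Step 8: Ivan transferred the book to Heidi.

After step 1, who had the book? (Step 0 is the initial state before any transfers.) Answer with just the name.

Answer: Ivan

Derivation:
Tracking the book holder through step 1:
After step 0 (start): Heidi
After step 1: Ivan

At step 1, the holder is Ivan.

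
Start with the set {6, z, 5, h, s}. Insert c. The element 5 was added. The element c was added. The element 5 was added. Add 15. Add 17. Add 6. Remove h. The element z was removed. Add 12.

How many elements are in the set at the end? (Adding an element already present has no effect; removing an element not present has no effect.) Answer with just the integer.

Tracking the set through each operation:
Start: {5, 6, h, s, z}
Event 1 (add c): added. Set: {5, 6, c, h, s, z}
Event 2 (add 5): already present, no change. Set: {5, 6, c, h, s, z}
Event 3 (add c): already present, no change. Set: {5, 6, c, h, s, z}
Event 4 (add 5): already present, no change. Set: {5, 6, c, h, s, z}
Event 5 (add 15): added. Set: {15, 5, 6, c, h, s, z}
Event 6 (add 17): added. Set: {15, 17, 5, 6, c, h, s, z}
Event 7 (add 6): already present, no change. Set: {15, 17, 5, 6, c, h, s, z}
Event 8 (remove h): removed. Set: {15, 17, 5, 6, c, s, z}
Event 9 (remove z): removed. Set: {15, 17, 5, 6, c, s}
Event 10 (add 12): added. Set: {12, 15, 17, 5, 6, c, s}

Final set: {12, 15, 17, 5, 6, c, s} (size 7)

Answer: 7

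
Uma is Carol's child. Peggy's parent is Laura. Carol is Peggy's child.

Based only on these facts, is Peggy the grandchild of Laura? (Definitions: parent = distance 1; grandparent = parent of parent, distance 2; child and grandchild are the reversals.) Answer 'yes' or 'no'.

Answer: no

Derivation:
Reconstructing the parent chain from the given facts:
  Laura -> Peggy -> Carol -> Uma
(each arrow means 'parent of the next')
Positions in the chain (0 = top):
  position of Laura: 0
  position of Peggy: 1
  position of Carol: 2
  position of Uma: 3

Peggy is at position 1, Laura is at position 0; signed distance (j - i) = -1.
'grandchild' requires j - i = -2. Actual distance is -1, so the relation does NOT hold.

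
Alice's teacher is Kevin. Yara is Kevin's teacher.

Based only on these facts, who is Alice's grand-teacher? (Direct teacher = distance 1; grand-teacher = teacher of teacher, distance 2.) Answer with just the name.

Reconstructing the teacher chain from the given facts:
  Yara -> Kevin -> Alice
(each arrow means 'teacher of the next')
Positions in the chain (0 = top):
  position of Yara: 0
  position of Kevin: 1
  position of Alice: 2

Alice is at position 2; the grand-teacher is 2 steps up the chain, i.e. position 0: Yara.

Answer: Yara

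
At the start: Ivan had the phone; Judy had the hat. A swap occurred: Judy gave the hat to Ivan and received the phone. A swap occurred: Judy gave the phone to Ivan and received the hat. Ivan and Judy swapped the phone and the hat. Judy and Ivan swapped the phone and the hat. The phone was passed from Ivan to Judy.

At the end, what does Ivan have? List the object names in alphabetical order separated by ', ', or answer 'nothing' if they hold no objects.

Tracking all object holders:
Start: phone:Ivan, hat:Judy
Event 1 (swap hat<->phone: now hat:Ivan, phone:Judy). State: phone:Judy, hat:Ivan
Event 2 (swap phone<->hat: now phone:Ivan, hat:Judy). State: phone:Ivan, hat:Judy
Event 3 (swap phone<->hat: now phone:Judy, hat:Ivan). State: phone:Judy, hat:Ivan
Event 4 (swap phone<->hat: now phone:Ivan, hat:Judy). State: phone:Ivan, hat:Judy
Event 5 (give phone: Ivan -> Judy). State: phone:Judy, hat:Judy

Final state: phone:Judy, hat:Judy
Ivan holds: (nothing).

Answer: nothing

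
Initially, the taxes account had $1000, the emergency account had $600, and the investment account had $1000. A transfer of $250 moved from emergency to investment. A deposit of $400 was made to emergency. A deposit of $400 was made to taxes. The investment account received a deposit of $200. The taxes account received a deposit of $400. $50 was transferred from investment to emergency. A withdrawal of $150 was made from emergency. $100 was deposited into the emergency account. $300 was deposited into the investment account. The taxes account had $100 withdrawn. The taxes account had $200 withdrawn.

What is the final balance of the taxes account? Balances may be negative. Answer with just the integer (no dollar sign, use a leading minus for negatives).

Tracking account balances step by step:
Start: taxes=1000, emergency=600, investment=1000
Event 1 (transfer 250 emergency -> investment): emergency: 600 - 250 = 350, investment: 1000 + 250 = 1250. Balances: taxes=1000, emergency=350, investment=1250
Event 2 (deposit 400 to emergency): emergency: 350 + 400 = 750. Balances: taxes=1000, emergency=750, investment=1250
Event 3 (deposit 400 to taxes): taxes: 1000 + 400 = 1400. Balances: taxes=1400, emergency=750, investment=1250
Event 4 (deposit 200 to investment): investment: 1250 + 200 = 1450. Balances: taxes=1400, emergency=750, investment=1450
Event 5 (deposit 400 to taxes): taxes: 1400 + 400 = 1800. Balances: taxes=1800, emergency=750, investment=1450
Event 6 (transfer 50 investment -> emergency): investment: 1450 - 50 = 1400, emergency: 750 + 50 = 800. Balances: taxes=1800, emergency=800, investment=1400
Event 7 (withdraw 150 from emergency): emergency: 800 - 150 = 650. Balances: taxes=1800, emergency=650, investment=1400
Event 8 (deposit 100 to emergency): emergency: 650 + 100 = 750. Balances: taxes=1800, emergency=750, investment=1400
Event 9 (deposit 300 to investment): investment: 1400 + 300 = 1700. Balances: taxes=1800, emergency=750, investment=1700
Event 10 (withdraw 100 from taxes): taxes: 1800 - 100 = 1700. Balances: taxes=1700, emergency=750, investment=1700
Event 11 (withdraw 200 from taxes): taxes: 1700 - 200 = 1500. Balances: taxes=1500, emergency=750, investment=1700

Final balance of taxes: 1500

Answer: 1500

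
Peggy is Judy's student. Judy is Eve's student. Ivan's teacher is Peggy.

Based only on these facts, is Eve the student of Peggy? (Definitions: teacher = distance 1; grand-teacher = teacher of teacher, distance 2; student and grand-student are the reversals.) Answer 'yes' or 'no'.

Answer: no

Derivation:
Reconstructing the teacher chain from the given facts:
  Eve -> Judy -> Peggy -> Ivan
(each arrow means 'teacher of the next')
Positions in the chain (0 = top):
  position of Eve: 0
  position of Judy: 1
  position of Peggy: 2
  position of Ivan: 3

Eve is at position 0, Peggy is at position 2; signed distance (j - i) = 2.
'student' requires j - i = -1. Actual distance is 2, so the relation does NOT hold.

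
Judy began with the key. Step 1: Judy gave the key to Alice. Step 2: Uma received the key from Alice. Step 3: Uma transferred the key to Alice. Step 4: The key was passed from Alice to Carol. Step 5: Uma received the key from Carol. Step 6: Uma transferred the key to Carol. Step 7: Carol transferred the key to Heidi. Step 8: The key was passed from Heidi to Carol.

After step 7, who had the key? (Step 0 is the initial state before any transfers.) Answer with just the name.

Tracking the key holder through step 7:
After step 0 (start): Judy
After step 1: Alice
After step 2: Uma
After step 3: Alice
After step 4: Carol
After step 5: Uma
After step 6: Carol
After step 7: Heidi

At step 7, the holder is Heidi.

Answer: Heidi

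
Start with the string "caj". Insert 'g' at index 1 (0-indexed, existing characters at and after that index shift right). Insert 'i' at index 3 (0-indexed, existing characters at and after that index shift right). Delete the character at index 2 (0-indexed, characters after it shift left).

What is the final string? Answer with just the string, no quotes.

Answer: cgij

Derivation:
Applying each edit step by step:
Start: "caj"
Op 1 (insert 'g' at idx 1): "caj" -> "cgaj"
Op 2 (insert 'i' at idx 3): "cgaj" -> "cgaij"
Op 3 (delete idx 2 = 'a'): "cgaij" -> "cgij"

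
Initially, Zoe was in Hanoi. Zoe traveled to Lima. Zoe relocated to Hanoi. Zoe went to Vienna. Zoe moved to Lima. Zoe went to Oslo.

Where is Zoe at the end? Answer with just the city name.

Tracking Zoe's location:
Start: Zoe is in Hanoi.
After move 1: Hanoi -> Lima. Zoe is in Lima.
After move 2: Lima -> Hanoi. Zoe is in Hanoi.
After move 3: Hanoi -> Vienna. Zoe is in Vienna.
After move 4: Vienna -> Lima. Zoe is in Lima.
After move 5: Lima -> Oslo. Zoe is in Oslo.

Answer: Oslo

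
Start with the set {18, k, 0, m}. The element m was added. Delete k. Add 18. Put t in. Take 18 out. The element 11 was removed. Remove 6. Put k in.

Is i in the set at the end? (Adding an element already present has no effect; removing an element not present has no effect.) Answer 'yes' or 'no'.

Answer: no

Derivation:
Tracking the set through each operation:
Start: {0, 18, k, m}
Event 1 (add m): already present, no change. Set: {0, 18, k, m}
Event 2 (remove k): removed. Set: {0, 18, m}
Event 3 (add 18): already present, no change. Set: {0, 18, m}
Event 4 (add t): added. Set: {0, 18, m, t}
Event 5 (remove 18): removed. Set: {0, m, t}
Event 6 (remove 11): not present, no change. Set: {0, m, t}
Event 7 (remove 6): not present, no change. Set: {0, m, t}
Event 8 (add k): added. Set: {0, k, m, t}

Final set: {0, k, m, t} (size 4)
i is NOT in the final set.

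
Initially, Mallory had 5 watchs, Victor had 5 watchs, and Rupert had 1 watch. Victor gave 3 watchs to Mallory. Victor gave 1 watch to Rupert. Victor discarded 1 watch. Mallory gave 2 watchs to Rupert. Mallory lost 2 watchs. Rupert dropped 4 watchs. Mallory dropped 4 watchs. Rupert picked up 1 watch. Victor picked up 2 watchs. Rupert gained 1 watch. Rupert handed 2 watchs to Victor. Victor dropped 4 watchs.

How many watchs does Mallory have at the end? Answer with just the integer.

Answer: 0

Derivation:
Tracking counts step by step:
Start: Mallory=5, Victor=5, Rupert=1
Event 1 (Victor -> Mallory, 3): Victor: 5 -> 2, Mallory: 5 -> 8. State: Mallory=8, Victor=2, Rupert=1
Event 2 (Victor -> Rupert, 1): Victor: 2 -> 1, Rupert: 1 -> 2. State: Mallory=8, Victor=1, Rupert=2
Event 3 (Victor -1): Victor: 1 -> 0. State: Mallory=8, Victor=0, Rupert=2
Event 4 (Mallory -> Rupert, 2): Mallory: 8 -> 6, Rupert: 2 -> 4. State: Mallory=6, Victor=0, Rupert=4
Event 5 (Mallory -2): Mallory: 6 -> 4. State: Mallory=4, Victor=0, Rupert=4
Event 6 (Rupert -4): Rupert: 4 -> 0. State: Mallory=4, Victor=0, Rupert=0
Event 7 (Mallory -4): Mallory: 4 -> 0. State: Mallory=0, Victor=0, Rupert=0
Event 8 (Rupert +1): Rupert: 0 -> 1. State: Mallory=0, Victor=0, Rupert=1
Event 9 (Victor +2): Victor: 0 -> 2. State: Mallory=0, Victor=2, Rupert=1
Event 10 (Rupert +1): Rupert: 1 -> 2. State: Mallory=0, Victor=2, Rupert=2
Event 11 (Rupert -> Victor, 2): Rupert: 2 -> 0, Victor: 2 -> 4. State: Mallory=0, Victor=4, Rupert=0
Event 12 (Victor -4): Victor: 4 -> 0. State: Mallory=0, Victor=0, Rupert=0

Mallory's final count: 0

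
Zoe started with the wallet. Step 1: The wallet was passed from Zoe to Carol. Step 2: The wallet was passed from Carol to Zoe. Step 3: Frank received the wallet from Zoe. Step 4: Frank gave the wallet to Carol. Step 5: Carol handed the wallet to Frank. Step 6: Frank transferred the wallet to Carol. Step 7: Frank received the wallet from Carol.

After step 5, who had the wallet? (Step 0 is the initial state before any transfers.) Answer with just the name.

Answer: Frank

Derivation:
Tracking the wallet holder through step 5:
After step 0 (start): Zoe
After step 1: Carol
After step 2: Zoe
After step 3: Frank
After step 4: Carol
After step 5: Frank

At step 5, the holder is Frank.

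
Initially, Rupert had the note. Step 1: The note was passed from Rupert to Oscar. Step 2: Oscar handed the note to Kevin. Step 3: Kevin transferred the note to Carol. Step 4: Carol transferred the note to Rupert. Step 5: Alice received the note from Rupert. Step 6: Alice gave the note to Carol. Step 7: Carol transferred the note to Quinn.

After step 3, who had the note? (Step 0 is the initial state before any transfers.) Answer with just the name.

Answer: Carol

Derivation:
Tracking the note holder through step 3:
After step 0 (start): Rupert
After step 1: Oscar
After step 2: Kevin
After step 3: Carol

At step 3, the holder is Carol.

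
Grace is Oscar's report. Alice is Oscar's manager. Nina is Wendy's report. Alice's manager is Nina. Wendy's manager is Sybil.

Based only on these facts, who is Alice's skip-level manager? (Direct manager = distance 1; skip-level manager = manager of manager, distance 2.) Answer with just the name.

Reconstructing the manager chain from the given facts:
  Sybil -> Wendy -> Nina -> Alice -> Oscar -> Grace
(each arrow means 'manager of the next')
Positions in the chain (0 = top):
  position of Sybil: 0
  position of Wendy: 1
  position of Nina: 2
  position of Alice: 3
  position of Oscar: 4
  position of Grace: 5

Alice is at position 3; the skip-level manager is 2 steps up the chain, i.e. position 1: Wendy.

Answer: Wendy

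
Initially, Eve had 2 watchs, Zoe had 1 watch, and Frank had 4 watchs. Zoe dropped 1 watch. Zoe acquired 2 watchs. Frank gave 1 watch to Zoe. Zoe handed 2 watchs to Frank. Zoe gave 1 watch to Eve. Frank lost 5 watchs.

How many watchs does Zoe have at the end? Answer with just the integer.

Answer: 0

Derivation:
Tracking counts step by step:
Start: Eve=2, Zoe=1, Frank=4
Event 1 (Zoe -1): Zoe: 1 -> 0. State: Eve=2, Zoe=0, Frank=4
Event 2 (Zoe +2): Zoe: 0 -> 2. State: Eve=2, Zoe=2, Frank=4
Event 3 (Frank -> Zoe, 1): Frank: 4 -> 3, Zoe: 2 -> 3. State: Eve=2, Zoe=3, Frank=3
Event 4 (Zoe -> Frank, 2): Zoe: 3 -> 1, Frank: 3 -> 5. State: Eve=2, Zoe=1, Frank=5
Event 5 (Zoe -> Eve, 1): Zoe: 1 -> 0, Eve: 2 -> 3. State: Eve=3, Zoe=0, Frank=5
Event 6 (Frank -5): Frank: 5 -> 0. State: Eve=3, Zoe=0, Frank=0

Zoe's final count: 0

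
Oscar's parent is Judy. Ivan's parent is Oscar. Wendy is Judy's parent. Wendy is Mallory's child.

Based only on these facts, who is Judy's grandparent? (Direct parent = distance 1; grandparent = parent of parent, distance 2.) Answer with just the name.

Reconstructing the parent chain from the given facts:
  Mallory -> Wendy -> Judy -> Oscar -> Ivan
(each arrow means 'parent of the next')
Positions in the chain (0 = top):
  position of Mallory: 0
  position of Wendy: 1
  position of Judy: 2
  position of Oscar: 3
  position of Ivan: 4

Judy is at position 2; the grandparent is 2 steps up the chain, i.e. position 0: Mallory.

Answer: Mallory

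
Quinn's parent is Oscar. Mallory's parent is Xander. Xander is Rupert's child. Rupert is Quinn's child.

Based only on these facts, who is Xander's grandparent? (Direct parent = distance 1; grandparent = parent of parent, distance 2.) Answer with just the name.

Reconstructing the parent chain from the given facts:
  Oscar -> Quinn -> Rupert -> Xander -> Mallory
(each arrow means 'parent of the next')
Positions in the chain (0 = top):
  position of Oscar: 0
  position of Quinn: 1
  position of Rupert: 2
  position of Xander: 3
  position of Mallory: 4

Xander is at position 3; the grandparent is 2 steps up the chain, i.e. position 1: Quinn.

Answer: Quinn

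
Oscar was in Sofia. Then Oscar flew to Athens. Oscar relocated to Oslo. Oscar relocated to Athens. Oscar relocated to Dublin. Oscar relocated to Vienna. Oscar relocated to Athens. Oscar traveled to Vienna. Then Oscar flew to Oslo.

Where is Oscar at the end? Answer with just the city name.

Tracking Oscar's location:
Start: Oscar is in Sofia.
After move 1: Sofia -> Athens. Oscar is in Athens.
After move 2: Athens -> Oslo. Oscar is in Oslo.
After move 3: Oslo -> Athens. Oscar is in Athens.
After move 4: Athens -> Dublin. Oscar is in Dublin.
After move 5: Dublin -> Vienna. Oscar is in Vienna.
After move 6: Vienna -> Athens. Oscar is in Athens.
After move 7: Athens -> Vienna. Oscar is in Vienna.
After move 8: Vienna -> Oslo. Oscar is in Oslo.

Answer: Oslo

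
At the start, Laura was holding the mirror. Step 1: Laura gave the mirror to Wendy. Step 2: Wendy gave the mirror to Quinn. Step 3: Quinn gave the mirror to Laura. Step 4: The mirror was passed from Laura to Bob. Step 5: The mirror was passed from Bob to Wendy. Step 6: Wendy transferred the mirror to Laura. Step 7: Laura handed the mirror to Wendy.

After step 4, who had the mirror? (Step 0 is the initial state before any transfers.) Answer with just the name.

Answer: Bob

Derivation:
Tracking the mirror holder through step 4:
After step 0 (start): Laura
After step 1: Wendy
After step 2: Quinn
After step 3: Laura
After step 4: Bob

At step 4, the holder is Bob.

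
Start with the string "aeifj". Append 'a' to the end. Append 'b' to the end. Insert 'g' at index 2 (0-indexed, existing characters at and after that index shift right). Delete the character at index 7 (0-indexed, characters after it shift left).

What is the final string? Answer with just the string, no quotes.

Answer: aegifja

Derivation:
Applying each edit step by step:
Start: "aeifj"
Op 1 (append 'a'): "aeifj" -> "aeifja"
Op 2 (append 'b'): "aeifja" -> "aeifjab"
Op 3 (insert 'g' at idx 2): "aeifjab" -> "aegifjab"
Op 4 (delete idx 7 = 'b'): "aegifjab" -> "aegifja"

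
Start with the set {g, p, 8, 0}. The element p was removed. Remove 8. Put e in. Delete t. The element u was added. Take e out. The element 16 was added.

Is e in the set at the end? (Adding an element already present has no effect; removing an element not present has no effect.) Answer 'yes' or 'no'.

Tracking the set through each operation:
Start: {0, 8, g, p}
Event 1 (remove p): removed. Set: {0, 8, g}
Event 2 (remove 8): removed. Set: {0, g}
Event 3 (add e): added. Set: {0, e, g}
Event 4 (remove t): not present, no change. Set: {0, e, g}
Event 5 (add u): added. Set: {0, e, g, u}
Event 6 (remove e): removed. Set: {0, g, u}
Event 7 (add 16): added. Set: {0, 16, g, u}

Final set: {0, 16, g, u} (size 4)
e is NOT in the final set.

Answer: no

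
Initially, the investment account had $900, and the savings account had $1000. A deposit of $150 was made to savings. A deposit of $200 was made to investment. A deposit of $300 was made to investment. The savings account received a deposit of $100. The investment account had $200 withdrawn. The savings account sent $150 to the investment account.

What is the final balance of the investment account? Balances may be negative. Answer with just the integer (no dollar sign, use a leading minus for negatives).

Tracking account balances step by step:
Start: investment=900, savings=1000
Event 1 (deposit 150 to savings): savings: 1000 + 150 = 1150. Balances: investment=900, savings=1150
Event 2 (deposit 200 to investment): investment: 900 + 200 = 1100. Balances: investment=1100, savings=1150
Event 3 (deposit 300 to investment): investment: 1100 + 300 = 1400. Balances: investment=1400, savings=1150
Event 4 (deposit 100 to savings): savings: 1150 + 100 = 1250. Balances: investment=1400, savings=1250
Event 5 (withdraw 200 from investment): investment: 1400 - 200 = 1200. Balances: investment=1200, savings=1250
Event 6 (transfer 150 savings -> investment): savings: 1250 - 150 = 1100, investment: 1200 + 150 = 1350. Balances: investment=1350, savings=1100

Final balance of investment: 1350

Answer: 1350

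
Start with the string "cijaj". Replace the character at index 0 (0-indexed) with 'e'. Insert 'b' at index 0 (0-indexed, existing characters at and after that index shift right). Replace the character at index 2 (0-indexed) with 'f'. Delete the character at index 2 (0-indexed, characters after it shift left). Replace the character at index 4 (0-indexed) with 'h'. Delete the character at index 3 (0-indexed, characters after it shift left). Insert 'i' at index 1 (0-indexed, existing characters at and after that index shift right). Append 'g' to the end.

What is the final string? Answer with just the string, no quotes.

Applying each edit step by step:
Start: "cijaj"
Op 1 (replace idx 0: 'c' -> 'e'): "cijaj" -> "eijaj"
Op 2 (insert 'b' at idx 0): "eijaj" -> "beijaj"
Op 3 (replace idx 2: 'i' -> 'f'): "beijaj" -> "befjaj"
Op 4 (delete idx 2 = 'f'): "befjaj" -> "bejaj"
Op 5 (replace idx 4: 'j' -> 'h'): "bejaj" -> "bejah"
Op 6 (delete idx 3 = 'a'): "bejah" -> "bejh"
Op 7 (insert 'i' at idx 1): "bejh" -> "biejh"
Op 8 (append 'g'): "biejh" -> "biejhg"

Answer: biejhg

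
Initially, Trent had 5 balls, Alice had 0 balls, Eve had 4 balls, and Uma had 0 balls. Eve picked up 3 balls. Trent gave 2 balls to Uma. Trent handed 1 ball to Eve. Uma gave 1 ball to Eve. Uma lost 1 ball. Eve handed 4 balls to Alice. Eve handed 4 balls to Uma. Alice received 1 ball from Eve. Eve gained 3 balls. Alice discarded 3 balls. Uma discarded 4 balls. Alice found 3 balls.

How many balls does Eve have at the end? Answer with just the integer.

Tracking counts step by step:
Start: Trent=5, Alice=0, Eve=4, Uma=0
Event 1 (Eve +3): Eve: 4 -> 7. State: Trent=5, Alice=0, Eve=7, Uma=0
Event 2 (Trent -> Uma, 2): Trent: 5 -> 3, Uma: 0 -> 2. State: Trent=3, Alice=0, Eve=7, Uma=2
Event 3 (Trent -> Eve, 1): Trent: 3 -> 2, Eve: 7 -> 8. State: Trent=2, Alice=0, Eve=8, Uma=2
Event 4 (Uma -> Eve, 1): Uma: 2 -> 1, Eve: 8 -> 9. State: Trent=2, Alice=0, Eve=9, Uma=1
Event 5 (Uma -1): Uma: 1 -> 0. State: Trent=2, Alice=0, Eve=9, Uma=0
Event 6 (Eve -> Alice, 4): Eve: 9 -> 5, Alice: 0 -> 4. State: Trent=2, Alice=4, Eve=5, Uma=0
Event 7 (Eve -> Uma, 4): Eve: 5 -> 1, Uma: 0 -> 4. State: Trent=2, Alice=4, Eve=1, Uma=4
Event 8 (Eve -> Alice, 1): Eve: 1 -> 0, Alice: 4 -> 5. State: Trent=2, Alice=5, Eve=0, Uma=4
Event 9 (Eve +3): Eve: 0 -> 3. State: Trent=2, Alice=5, Eve=3, Uma=4
Event 10 (Alice -3): Alice: 5 -> 2. State: Trent=2, Alice=2, Eve=3, Uma=4
Event 11 (Uma -4): Uma: 4 -> 0. State: Trent=2, Alice=2, Eve=3, Uma=0
Event 12 (Alice +3): Alice: 2 -> 5. State: Trent=2, Alice=5, Eve=3, Uma=0

Eve's final count: 3

Answer: 3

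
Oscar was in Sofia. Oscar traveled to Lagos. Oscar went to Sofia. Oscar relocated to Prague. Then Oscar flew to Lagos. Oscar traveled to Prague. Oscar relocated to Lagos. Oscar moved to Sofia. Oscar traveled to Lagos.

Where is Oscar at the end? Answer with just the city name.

Tracking Oscar's location:
Start: Oscar is in Sofia.
After move 1: Sofia -> Lagos. Oscar is in Lagos.
After move 2: Lagos -> Sofia. Oscar is in Sofia.
After move 3: Sofia -> Prague. Oscar is in Prague.
After move 4: Prague -> Lagos. Oscar is in Lagos.
After move 5: Lagos -> Prague. Oscar is in Prague.
After move 6: Prague -> Lagos. Oscar is in Lagos.
After move 7: Lagos -> Sofia. Oscar is in Sofia.
After move 8: Sofia -> Lagos. Oscar is in Lagos.

Answer: Lagos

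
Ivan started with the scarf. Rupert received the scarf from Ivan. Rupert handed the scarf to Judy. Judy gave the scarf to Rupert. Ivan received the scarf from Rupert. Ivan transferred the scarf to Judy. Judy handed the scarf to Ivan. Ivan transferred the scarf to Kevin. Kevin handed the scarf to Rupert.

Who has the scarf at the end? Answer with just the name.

Answer: Rupert

Derivation:
Tracking the scarf through each event:
Start: Ivan has the scarf.
After event 1: Rupert has the scarf.
After event 2: Judy has the scarf.
After event 3: Rupert has the scarf.
After event 4: Ivan has the scarf.
After event 5: Judy has the scarf.
After event 6: Ivan has the scarf.
After event 7: Kevin has the scarf.
After event 8: Rupert has the scarf.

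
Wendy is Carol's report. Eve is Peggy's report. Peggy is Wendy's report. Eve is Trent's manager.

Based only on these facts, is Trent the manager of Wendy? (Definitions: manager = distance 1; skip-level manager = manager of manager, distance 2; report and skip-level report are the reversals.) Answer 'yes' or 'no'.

Reconstructing the manager chain from the given facts:
  Carol -> Wendy -> Peggy -> Eve -> Trent
(each arrow means 'manager of the next')
Positions in the chain (0 = top):
  position of Carol: 0
  position of Wendy: 1
  position of Peggy: 2
  position of Eve: 3
  position of Trent: 4

Trent is at position 4, Wendy is at position 1; signed distance (j - i) = -3.
'manager' requires j - i = 1. Actual distance is -3, so the relation does NOT hold.

Answer: no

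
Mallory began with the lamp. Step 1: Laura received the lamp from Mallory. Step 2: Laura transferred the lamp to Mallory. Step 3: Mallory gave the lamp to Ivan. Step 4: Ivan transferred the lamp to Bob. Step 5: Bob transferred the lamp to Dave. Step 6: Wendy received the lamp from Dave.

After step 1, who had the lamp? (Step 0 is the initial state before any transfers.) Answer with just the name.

Tracking the lamp holder through step 1:
After step 0 (start): Mallory
After step 1: Laura

At step 1, the holder is Laura.

Answer: Laura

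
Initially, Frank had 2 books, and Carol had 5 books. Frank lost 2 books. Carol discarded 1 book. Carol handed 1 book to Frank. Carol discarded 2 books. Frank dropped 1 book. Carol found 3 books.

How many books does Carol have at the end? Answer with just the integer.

Tracking counts step by step:
Start: Frank=2, Carol=5
Event 1 (Frank -2): Frank: 2 -> 0. State: Frank=0, Carol=5
Event 2 (Carol -1): Carol: 5 -> 4. State: Frank=0, Carol=4
Event 3 (Carol -> Frank, 1): Carol: 4 -> 3, Frank: 0 -> 1. State: Frank=1, Carol=3
Event 4 (Carol -2): Carol: 3 -> 1. State: Frank=1, Carol=1
Event 5 (Frank -1): Frank: 1 -> 0. State: Frank=0, Carol=1
Event 6 (Carol +3): Carol: 1 -> 4. State: Frank=0, Carol=4

Carol's final count: 4

Answer: 4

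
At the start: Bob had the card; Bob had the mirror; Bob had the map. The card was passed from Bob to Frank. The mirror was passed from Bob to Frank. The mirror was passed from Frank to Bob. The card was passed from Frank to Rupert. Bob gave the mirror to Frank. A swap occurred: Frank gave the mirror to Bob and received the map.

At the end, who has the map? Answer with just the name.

Answer: Frank

Derivation:
Tracking all object holders:
Start: card:Bob, mirror:Bob, map:Bob
Event 1 (give card: Bob -> Frank). State: card:Frank, mirror:Bob, map:Bob
Event 2 (give mirror: Bob -> Frank). State: card:Frank, mirror:Frank, map:Bob
Event 3 (give mirror: Frank -> Bob). State: card:Frank, mirror:Bob, map:Bob
Event 4 (give card: Frank -> Rupert). State: card:Rupert, mirror:Bob, map:Bob
Event 5 (give mirror: Bob -> Frank). State: card:Rupert, mirror:Frank, map:Bob
Event 6 (swap mirror<->map: now mirror:Bob, map:Frank). State: card:Rupert, mirror:Bob, map:Frank

Final state: card:Rupert, mirror:Bob, map:Frank
The map is held by Frank.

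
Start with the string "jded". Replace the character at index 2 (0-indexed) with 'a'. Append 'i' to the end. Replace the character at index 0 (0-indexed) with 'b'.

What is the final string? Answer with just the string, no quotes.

Applying each edit step by step:
Start: "jded"
Op 1 (replace idx 2: 'e' -> 'a'): "jded" -> "jdad"
Op 2 (append 'i'): "jdad" -> "jdadi"
Op 3 (replace idx 0: 'j' -> 'b'): "jdadi" -> "bdadi"

Answer: bdadi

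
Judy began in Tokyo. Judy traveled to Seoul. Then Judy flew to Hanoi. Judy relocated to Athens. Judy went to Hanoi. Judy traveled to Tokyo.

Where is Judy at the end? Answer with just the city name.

Tracking Judy's location:
Start: Judy is in Tokyo.
After move 1: Tokyo -> Seoul. Judy is in Seoul.
After move 2: Seoul -> Hanoi. Judy is in Hanoi.
After move 3: Hanoi -> Athens. Judy is in Athens.
After move 4: Athens -> Hanoi. Judy is in Hanoi.
After move 5: Hanoi -> Tokyo. Judy is in Tokyo.

Answer: Tokyo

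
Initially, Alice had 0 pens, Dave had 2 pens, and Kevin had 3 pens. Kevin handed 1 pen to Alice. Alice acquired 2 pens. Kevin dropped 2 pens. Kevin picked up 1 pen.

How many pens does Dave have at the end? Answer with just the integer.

Answer: 2

Derivation:
Tracking counts step by step:
Start: Alice=0, Dave=2, Kevin=3
Event 1 (Kevin -> Alice, 1): Kevin: 3 -> 2, Alice: 0 -> 1. State: Alice=1, Dave=2, Kevin=2
Event 2 (Alice +2): Alice: 1 -> 3. State: Alice=3, Dave=2, Kevin=2
Event 3 (Kevin -2): Kevin: 2 -> 0. State: Alice=3, Dave=2, Kevin=0
Event 4 (Kevin +1): Kevin: 0 -> 1. State: Alice=3, Dave=2, Kevin=1

Dave's final count: 2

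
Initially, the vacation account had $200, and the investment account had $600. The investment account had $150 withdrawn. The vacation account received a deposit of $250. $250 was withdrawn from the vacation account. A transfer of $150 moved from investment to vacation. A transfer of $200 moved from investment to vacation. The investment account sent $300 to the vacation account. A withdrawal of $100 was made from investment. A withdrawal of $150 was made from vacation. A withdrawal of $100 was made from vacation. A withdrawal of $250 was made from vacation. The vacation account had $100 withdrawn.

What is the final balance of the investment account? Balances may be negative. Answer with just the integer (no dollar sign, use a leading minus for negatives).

Tracking account balances step by step:
Start: vacation=200, investment=600
Event 1 (withdraw 150 from investment): investment: 600 - 150 = 450. Balances: vacation=200, investment=450
Event 2 (deposit 250 to vacation): vacation: 200 + 250 = 450. Balances: vacation=450, investment=450
Event 3 (withdraw 250 from vacation): vacation: 450 - 250 = 200. Balances: vacation=200, investment=450
Event 4 (transfer 150 investment -> vacation): investment: 450 - 150 = 300, vacation: 200 + 150 = 350. Balances: vacation=350, investment=300
Event 5 (transfer 200 investment -> vacation): investment: 300 - 200 = 100, vacation: 350 + 200 = 550. Balances: vacation=550, investment=100
Event 6 (transfer 300 investment -> vacation): investment: 100 - 300 = -200, vacation: 550 + 300 = 850. Balances: vacation=850, investment=-200
Event 7 (withdraw 100 from investment): investment: -200 - 100 = -300. Balances: vacation=850, investment=-300
Event 8 (withdraw 150 from vacation): vacation: 850 - 150 = 700. Balances: vacation=700, investment=-300
Event 9 (withdraw 100 from vacation): vacation: 700 - 100 = 600. Balances: vacation=600, investment=-300
Event 10 (withdraw 250 from vacation): vacation: 600 - 250 = 350. Balances: vacation=350, investment=-300
Event 11 (withdraw 100 from vacation): vacation: 350 - 100 = 250. Balances: vacation=250, investment=-300

Final balance of investment: -300

Answer: -300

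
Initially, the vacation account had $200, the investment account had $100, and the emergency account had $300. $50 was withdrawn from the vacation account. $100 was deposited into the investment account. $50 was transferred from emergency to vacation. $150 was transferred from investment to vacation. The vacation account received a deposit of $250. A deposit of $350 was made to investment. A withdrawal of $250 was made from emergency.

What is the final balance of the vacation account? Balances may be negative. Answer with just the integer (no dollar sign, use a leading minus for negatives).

Answer: 600

Derivation:
Tracking account balances step by step:
Start: vacation=200, investment=100, emergency=300
Event 1 (withdraw 50 from vacation): vacation: 200 - 50 = 150. Balances: vacation=150, investment=100, emergency=300
Event 2 (deposit 100 to investment): investment: 100 + 100 = 200. Balances: vacation=150, investment=200, emergency=300
Event 3 (transfer 50 emergency -> vacation): emergency: 300 - 50 = 250, vacation: 150 + 50 = 200. Balances: vacation=200, investment=200, emergency=250
Event 4 (transfer 150 investment -> vacation): investment: 200 - 150 = 50, vacation: 200 + 150 = 350. Balances: vacation=350, investment=50, emergency=250
Event 5 (deposit 250 to vacation): vacation: 350 + 250 = 600. Balances: vacation=600, investment=50, emergency=250
Event 6 (deposit 350 to investment): investment: 50 + 350 = 400. Balances: vacation=600, investment=400, emergency=250
Event 7 (withdraw 250 from emergency): emergency: 250 - 250 = 0. Balances: vacation=600, investment=400, emergency=0

Final balance of vacation: 600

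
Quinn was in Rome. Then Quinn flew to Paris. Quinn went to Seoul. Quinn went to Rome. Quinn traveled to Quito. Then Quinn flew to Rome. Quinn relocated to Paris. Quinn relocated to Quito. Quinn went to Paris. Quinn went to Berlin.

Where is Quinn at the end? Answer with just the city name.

Answer: Berlin

Derivation:
Tracking Quinn's location:
Start: Quinn is in Rome.
After move 1: Rome -> Paris. Quinn is in Paris.
After move 2: Paris -> Seoul. Quinn is in Seoul.
After move 3: Seoul -> Rome. Quinn is in Rome.
After move 4: Rome -> Quito. Quinn is in Quito.
After move 5: Quito -> Rome. Quinn is in Rome.
After move 6: Rome -> Paris. Quinn is in Paris.
After move 7: Paris -> Quito. Quinn is in Quito.
After move 8: Quito -> Paris. Quinn is in Paris.
After move 9: Paris -> Berlin. Quinn is in Berlin.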